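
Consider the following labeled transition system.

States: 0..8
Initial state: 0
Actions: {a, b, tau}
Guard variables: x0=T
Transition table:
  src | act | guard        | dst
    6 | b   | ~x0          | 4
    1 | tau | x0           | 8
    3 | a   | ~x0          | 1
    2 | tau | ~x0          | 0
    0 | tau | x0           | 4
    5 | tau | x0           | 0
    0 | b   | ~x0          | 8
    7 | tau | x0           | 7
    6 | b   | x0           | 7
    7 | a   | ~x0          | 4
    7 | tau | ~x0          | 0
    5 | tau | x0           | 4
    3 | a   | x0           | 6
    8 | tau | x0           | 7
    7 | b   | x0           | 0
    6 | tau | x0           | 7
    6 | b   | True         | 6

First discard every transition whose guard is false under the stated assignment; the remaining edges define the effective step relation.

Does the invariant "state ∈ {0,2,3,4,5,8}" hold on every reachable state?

Allowed set {0,2,3,4,5,8}
Reachable = {0,4}
  0: safe
  4: safe

Answer: INVARIANT HOLDS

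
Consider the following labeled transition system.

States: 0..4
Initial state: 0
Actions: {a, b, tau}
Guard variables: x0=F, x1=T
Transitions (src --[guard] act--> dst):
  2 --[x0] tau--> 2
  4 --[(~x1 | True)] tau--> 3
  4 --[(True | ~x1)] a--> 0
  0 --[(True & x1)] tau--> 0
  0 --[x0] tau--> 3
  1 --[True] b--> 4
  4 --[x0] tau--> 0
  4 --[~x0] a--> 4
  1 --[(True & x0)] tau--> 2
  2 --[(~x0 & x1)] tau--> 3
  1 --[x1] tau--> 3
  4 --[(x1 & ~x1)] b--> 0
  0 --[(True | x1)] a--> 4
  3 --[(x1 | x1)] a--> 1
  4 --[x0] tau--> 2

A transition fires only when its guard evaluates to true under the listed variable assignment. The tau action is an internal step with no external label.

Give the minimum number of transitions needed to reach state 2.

Answer: UNREACHABLE

Working:
Layered search for 2:
  L0 = {0}
  L1 = {4}
  L2 = {3}
  L3 = {1}
2 never appears.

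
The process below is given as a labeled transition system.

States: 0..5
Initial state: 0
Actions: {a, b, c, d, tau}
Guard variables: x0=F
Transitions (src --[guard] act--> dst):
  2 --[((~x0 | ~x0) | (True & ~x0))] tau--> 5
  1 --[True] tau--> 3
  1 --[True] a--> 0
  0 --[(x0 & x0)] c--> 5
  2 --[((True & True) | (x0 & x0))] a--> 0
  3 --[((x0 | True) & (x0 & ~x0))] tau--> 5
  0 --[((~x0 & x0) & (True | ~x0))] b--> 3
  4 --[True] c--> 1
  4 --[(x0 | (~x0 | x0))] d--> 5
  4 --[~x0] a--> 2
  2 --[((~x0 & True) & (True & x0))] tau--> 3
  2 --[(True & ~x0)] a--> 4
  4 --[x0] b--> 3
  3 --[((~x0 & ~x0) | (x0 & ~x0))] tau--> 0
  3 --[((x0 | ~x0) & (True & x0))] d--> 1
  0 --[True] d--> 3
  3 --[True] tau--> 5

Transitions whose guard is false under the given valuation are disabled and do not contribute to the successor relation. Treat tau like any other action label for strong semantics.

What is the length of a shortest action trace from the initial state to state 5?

Breadth-first toward 5:
  Layer 0: {0}
  Layer 1: {3}
  Layer 2: {5}
5 enters at depth 2; path d·tau

Answer: 2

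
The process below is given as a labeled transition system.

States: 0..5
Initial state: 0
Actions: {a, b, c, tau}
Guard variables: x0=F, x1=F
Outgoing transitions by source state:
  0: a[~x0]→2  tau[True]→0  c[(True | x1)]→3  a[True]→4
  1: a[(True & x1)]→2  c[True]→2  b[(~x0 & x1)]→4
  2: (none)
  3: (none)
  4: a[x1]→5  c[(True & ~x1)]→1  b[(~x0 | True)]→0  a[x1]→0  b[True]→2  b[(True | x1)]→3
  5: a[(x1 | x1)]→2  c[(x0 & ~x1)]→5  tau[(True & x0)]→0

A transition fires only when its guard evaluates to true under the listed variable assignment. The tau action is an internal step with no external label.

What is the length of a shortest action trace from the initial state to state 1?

Answer: 2

Trace:
BFS to 1:
  L0 = {0}
  L1 = {2,3,4}
  L2 = {1}
1 enters at depth 2; path a·c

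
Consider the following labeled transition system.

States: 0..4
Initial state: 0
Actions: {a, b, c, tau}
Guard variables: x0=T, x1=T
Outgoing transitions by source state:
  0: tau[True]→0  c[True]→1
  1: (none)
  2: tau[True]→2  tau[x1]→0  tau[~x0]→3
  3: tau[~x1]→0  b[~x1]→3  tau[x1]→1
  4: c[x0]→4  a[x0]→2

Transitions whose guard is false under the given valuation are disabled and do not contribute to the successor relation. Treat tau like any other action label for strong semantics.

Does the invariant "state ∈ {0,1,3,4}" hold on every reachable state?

Allowed set {0,1,3,4}
Reach set: {0,1}
  0: ok
  1: ok

Answer: INVARIANT HOLDS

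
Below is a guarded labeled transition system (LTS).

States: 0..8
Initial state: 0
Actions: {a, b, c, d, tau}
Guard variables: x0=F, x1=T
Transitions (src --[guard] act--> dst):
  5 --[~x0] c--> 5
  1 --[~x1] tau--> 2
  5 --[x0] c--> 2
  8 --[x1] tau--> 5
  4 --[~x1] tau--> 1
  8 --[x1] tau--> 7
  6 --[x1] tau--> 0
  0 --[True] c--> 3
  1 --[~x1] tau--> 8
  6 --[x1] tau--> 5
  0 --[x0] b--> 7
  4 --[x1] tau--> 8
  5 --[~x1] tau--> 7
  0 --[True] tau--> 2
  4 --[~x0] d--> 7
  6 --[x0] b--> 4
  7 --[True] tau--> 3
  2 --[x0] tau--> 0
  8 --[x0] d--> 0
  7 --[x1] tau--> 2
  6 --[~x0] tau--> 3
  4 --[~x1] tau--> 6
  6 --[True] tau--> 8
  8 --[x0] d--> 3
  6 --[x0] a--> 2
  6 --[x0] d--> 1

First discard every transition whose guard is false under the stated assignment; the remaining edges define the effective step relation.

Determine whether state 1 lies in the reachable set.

Answer: UNREACHABLE

Working:
13 transition(s) survive guard evaluation.
Layer 0: {0}
Layer 1: {2,3}  total {0,2,3}
R = {0,2,3}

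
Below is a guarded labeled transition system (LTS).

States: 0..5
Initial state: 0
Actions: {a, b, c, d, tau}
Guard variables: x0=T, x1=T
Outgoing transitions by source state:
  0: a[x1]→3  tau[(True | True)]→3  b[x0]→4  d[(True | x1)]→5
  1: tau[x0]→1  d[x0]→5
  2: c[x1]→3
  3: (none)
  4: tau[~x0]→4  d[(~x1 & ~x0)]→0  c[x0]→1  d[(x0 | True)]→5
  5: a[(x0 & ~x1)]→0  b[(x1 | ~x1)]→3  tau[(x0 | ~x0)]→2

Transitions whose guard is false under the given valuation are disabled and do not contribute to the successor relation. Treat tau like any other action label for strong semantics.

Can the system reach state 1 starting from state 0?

Answer: REACHABLE

Working:
11 transition(s) survive guard evaluation.
Layer 0: {0}
Layer 1: {3,4,5}  now seen {0,3,4,5}
Layer 2: {1,2}  now seen {0,1,2,3,4,5}
Reachable = {0,1,2,3,4,5}
witness 1: b·c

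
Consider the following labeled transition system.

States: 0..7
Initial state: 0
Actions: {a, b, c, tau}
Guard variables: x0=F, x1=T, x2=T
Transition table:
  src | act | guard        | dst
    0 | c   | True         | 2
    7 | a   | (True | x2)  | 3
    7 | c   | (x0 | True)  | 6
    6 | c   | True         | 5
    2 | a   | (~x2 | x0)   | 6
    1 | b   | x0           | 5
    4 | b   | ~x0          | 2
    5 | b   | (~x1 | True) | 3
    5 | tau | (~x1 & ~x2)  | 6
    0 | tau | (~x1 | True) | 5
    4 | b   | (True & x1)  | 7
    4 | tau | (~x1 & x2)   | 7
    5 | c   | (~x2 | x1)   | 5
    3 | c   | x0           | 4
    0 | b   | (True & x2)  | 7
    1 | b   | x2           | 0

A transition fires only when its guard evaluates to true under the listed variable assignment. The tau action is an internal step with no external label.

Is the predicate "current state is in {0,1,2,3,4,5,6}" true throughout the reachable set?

Allowed set {0,1,2,3,4,5,6}
Reachable = {0,2,3,5,6,7}
  0: ✓
  2: ✓
  3: ✓
  5: ✓
  6: ✓
  7: outside
reach 7 via b — violates

Answer: INVARIANT VIOLATED at state 7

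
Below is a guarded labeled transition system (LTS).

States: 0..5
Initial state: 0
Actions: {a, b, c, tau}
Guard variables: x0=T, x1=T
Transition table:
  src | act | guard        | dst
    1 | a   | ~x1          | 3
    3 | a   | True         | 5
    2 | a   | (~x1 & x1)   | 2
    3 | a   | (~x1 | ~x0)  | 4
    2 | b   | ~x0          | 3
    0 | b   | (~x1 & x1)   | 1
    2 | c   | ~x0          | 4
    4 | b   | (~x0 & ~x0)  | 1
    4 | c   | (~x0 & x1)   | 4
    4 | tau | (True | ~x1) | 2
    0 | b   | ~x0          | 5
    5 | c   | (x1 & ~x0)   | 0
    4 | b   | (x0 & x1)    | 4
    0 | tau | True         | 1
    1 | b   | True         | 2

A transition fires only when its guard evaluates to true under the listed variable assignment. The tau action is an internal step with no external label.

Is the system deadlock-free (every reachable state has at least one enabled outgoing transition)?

Reachable = {0,1,2}
  0: tau→1  [deg 1]
  1: b→2  [deg 1]
  2: ∅  [STUCK]
Path to 2: tau·b

Answer: DEADLOCK at state 2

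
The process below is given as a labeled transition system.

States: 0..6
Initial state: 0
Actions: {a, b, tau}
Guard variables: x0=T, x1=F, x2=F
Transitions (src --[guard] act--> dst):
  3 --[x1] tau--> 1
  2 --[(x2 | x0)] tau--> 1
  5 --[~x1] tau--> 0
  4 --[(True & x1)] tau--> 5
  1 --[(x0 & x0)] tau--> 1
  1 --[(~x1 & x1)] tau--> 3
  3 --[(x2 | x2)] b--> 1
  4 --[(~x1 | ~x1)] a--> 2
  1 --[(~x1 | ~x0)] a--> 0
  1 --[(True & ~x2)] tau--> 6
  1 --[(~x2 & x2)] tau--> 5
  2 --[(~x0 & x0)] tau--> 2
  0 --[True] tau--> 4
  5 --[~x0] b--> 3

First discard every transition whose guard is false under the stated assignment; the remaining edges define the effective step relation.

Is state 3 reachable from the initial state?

Answer: UNREACHABLE

Working:
7 transition(s) survive guard evaluation.
depth 0: {0}
depth 1: {4}  now seen {0,4}
depth 2: {2}  now seen {0,2,4}
depth 3: {1}  now seen {0,1,2,4}
depth 4: {6}  now seen {0,1,2,4,6}
Reach set: {0,1,2,4,6}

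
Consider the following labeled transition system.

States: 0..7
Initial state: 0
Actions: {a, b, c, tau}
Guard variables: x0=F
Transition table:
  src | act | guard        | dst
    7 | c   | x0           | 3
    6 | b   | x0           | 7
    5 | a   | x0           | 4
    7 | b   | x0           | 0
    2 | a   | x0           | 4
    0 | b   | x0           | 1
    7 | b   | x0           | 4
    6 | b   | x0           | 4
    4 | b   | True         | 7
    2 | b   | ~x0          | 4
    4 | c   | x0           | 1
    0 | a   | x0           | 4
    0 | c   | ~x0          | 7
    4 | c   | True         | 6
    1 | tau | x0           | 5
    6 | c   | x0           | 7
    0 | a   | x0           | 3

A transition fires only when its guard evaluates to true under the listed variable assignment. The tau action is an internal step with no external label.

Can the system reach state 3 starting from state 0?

Guard filter leaves 4 enabled edge(s).
L0 = {0}
L1 = {7}  now seen {0,7}
Reach set: {0,7}

Answer: UNREACHABLE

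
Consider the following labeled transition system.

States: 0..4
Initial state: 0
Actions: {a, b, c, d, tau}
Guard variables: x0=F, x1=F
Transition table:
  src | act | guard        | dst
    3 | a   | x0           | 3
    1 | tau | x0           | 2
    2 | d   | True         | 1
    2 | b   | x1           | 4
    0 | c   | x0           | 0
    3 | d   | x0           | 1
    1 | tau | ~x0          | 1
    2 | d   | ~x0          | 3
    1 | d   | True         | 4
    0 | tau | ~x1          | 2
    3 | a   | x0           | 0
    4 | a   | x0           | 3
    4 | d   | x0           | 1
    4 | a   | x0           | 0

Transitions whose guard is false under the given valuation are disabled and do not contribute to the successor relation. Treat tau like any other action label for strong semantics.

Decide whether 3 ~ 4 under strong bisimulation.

Answer: BISIMILAR

Analysis:
Bisimulation quotient by refinement:
  π0 = {{0,1,2,3,4}}
  π1 = {{0},{1},{2},{3,4}}
stable after 2 split(s): 4 block(s)
[3]={3,4}  [4]={3,4}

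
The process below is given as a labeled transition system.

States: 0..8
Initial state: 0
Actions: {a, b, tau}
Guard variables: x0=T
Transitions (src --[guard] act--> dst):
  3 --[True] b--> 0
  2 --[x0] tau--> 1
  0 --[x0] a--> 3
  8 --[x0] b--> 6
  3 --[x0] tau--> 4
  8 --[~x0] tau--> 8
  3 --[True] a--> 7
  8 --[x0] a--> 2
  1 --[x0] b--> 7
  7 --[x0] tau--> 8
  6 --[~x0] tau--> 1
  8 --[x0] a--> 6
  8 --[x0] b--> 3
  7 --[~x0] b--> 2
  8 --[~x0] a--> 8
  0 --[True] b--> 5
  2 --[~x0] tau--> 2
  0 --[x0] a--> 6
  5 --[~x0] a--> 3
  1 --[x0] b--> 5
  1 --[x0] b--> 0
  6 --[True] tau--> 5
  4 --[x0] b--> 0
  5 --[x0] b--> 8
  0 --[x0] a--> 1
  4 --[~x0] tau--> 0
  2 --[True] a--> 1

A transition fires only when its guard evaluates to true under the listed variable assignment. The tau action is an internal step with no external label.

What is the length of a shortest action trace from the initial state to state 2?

Breadth-first toward 2:
  Layer 0: {0}
  Layer 1: {1,3,5,6}
  Layer 2: {4,7,8}
  Layer 3: {2}
2 enters at depth 3; path b·b·a

Answer: 3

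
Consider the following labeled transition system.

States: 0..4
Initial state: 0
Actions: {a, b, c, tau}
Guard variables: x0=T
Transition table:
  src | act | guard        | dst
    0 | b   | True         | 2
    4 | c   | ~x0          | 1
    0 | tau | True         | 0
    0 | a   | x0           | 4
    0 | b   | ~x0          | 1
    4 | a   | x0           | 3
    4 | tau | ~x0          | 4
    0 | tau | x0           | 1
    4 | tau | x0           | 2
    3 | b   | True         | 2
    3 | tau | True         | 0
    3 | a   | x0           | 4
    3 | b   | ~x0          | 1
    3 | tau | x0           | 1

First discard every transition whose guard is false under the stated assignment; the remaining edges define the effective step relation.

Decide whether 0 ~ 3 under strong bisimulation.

Answer: BISIMILAR

Working:
Bisimulation quotient by refinement:
  P[0] = {{0,1,2,3,4}}
  P[1] = {{0,3},{1,2},{4}}
3 equivalence class(es) (converged in 2)
class of 0: {0,3}; class of 3: {0,3}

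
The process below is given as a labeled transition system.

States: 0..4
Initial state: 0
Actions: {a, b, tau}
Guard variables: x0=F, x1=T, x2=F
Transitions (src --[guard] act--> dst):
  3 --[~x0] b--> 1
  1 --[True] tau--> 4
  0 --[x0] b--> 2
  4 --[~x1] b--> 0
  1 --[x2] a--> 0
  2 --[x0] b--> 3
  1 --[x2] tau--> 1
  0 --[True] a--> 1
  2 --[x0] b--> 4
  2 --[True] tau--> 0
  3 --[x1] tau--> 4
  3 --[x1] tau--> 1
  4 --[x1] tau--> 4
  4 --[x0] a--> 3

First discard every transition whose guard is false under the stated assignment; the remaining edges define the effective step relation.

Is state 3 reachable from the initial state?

After dropping false guards: 7 live edges.
L0 = {0}
L1 = {1}  cumulative {0,1}
L2 = {4}  cumulative {0,1,4}
R = {0,1,4}

Answer: UNREACHABLE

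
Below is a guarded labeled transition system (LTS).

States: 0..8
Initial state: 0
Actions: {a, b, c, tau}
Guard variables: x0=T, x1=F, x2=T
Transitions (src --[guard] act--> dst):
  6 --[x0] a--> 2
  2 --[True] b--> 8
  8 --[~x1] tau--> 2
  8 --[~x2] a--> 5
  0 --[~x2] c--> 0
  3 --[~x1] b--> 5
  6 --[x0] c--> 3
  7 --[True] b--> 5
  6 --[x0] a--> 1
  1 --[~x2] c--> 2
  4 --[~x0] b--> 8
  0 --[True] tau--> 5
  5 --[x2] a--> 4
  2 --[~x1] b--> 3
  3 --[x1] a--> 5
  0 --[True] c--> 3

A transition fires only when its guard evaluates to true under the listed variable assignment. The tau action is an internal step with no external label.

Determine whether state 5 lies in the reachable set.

Guard filter leaves 11 enabled edge(s).
L0 = {0}
L1 = {3,5}  total {0,3,5}
L2 = {4}  total {0,3,4,5}
Reach set: {0,3,4,5}
witness 5: tau

Answer: REACHABLE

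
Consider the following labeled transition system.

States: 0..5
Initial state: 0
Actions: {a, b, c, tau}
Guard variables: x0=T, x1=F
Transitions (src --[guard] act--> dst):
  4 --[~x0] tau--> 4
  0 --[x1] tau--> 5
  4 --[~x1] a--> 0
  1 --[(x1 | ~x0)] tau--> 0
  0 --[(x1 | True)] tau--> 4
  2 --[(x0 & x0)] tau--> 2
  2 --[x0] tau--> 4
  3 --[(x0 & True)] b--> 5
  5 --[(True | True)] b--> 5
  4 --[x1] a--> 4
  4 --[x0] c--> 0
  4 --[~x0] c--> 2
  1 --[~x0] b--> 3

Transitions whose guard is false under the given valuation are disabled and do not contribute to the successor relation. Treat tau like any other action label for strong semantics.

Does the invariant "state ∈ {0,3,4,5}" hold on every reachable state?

Answer: INVARIANT HOLDS

Trace:
Inv-set: {0,3,4,5}
Reach set: {0,4}
  0: safe
  4: safe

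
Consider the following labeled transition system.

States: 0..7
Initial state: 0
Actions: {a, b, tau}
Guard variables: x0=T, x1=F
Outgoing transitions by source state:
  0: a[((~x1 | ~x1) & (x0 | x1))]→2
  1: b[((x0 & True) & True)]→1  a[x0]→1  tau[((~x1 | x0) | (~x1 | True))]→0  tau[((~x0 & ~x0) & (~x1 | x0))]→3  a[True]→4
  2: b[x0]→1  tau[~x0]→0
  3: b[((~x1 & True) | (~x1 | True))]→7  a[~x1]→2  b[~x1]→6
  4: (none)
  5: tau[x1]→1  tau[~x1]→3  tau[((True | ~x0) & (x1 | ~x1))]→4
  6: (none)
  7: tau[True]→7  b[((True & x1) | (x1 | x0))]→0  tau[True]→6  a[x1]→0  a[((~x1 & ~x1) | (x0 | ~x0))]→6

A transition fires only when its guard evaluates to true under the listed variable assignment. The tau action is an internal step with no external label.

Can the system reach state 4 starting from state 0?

Answer: REACHABLE

Trace:
15 transition(s) survive guard evaluation.
depth 0: {0}
depth 1: {2}  total {0,2}
depth 2: {1}  total {0,1,2}
depth 3: {4}  total {0,1,2,4}
Reachable = {0,1,2,4}
Path to 4: a·b·a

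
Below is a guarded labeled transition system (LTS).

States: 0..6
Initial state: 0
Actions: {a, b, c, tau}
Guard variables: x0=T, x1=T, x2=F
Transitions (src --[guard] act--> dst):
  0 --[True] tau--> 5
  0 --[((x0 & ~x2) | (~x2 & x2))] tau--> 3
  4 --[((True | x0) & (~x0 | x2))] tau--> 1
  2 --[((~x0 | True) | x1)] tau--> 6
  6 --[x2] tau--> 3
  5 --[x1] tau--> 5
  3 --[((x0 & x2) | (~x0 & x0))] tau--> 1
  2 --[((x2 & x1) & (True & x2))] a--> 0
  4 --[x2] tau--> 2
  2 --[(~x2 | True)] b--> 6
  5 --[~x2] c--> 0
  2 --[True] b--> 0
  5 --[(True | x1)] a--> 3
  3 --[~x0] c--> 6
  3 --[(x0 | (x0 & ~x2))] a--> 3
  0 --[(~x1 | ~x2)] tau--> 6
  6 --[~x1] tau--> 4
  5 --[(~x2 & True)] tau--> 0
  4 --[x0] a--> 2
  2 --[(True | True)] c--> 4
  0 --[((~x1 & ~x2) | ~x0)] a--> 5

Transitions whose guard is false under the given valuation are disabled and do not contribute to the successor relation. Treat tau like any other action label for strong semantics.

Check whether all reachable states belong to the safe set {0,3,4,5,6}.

Safe = {0,3,4,5,6}
R = {0,3,5,6}
  0: ok
  3: ok
  5: ok
  6: ok

Answer: INVARIANT HOLDS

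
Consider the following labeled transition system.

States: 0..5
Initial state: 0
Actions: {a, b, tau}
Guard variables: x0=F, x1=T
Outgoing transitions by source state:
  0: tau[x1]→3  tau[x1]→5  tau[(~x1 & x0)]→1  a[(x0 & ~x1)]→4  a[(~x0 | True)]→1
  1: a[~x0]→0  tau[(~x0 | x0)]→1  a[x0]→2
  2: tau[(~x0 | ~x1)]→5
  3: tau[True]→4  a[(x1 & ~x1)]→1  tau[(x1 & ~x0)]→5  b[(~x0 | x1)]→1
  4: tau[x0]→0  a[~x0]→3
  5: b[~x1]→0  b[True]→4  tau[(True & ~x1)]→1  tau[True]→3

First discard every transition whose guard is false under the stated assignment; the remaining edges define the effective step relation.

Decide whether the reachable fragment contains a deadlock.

Answer: DEADLOCK-FREE

Analysis:
Reachable = {0,1,3,4,5}
  0: a→1  tau→3  tau→5  [3 out]
  1: a→0  tau→1  [2 out]
  3: b→1  tau→4  tau→5  [3 out]
  4: a→3  [1 out]
  5: b→4  tau→3  [2 out]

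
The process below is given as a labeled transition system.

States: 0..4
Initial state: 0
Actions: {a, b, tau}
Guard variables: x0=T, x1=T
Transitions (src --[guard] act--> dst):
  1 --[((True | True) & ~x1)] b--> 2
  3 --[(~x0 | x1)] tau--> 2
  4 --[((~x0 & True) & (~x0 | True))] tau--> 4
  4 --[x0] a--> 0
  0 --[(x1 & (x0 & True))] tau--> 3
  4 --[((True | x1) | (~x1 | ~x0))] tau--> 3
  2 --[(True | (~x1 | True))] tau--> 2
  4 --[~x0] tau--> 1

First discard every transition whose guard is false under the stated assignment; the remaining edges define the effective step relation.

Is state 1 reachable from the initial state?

Answer: UNREACHABLE

Trace:
After dropping false guards: 5 live edges.
Layer 0: {0}
Layer 1: {3}  cumulative {0,3}
Layer 2: {2}  cumulative {0,2,3}
Reach set: {0,2,3}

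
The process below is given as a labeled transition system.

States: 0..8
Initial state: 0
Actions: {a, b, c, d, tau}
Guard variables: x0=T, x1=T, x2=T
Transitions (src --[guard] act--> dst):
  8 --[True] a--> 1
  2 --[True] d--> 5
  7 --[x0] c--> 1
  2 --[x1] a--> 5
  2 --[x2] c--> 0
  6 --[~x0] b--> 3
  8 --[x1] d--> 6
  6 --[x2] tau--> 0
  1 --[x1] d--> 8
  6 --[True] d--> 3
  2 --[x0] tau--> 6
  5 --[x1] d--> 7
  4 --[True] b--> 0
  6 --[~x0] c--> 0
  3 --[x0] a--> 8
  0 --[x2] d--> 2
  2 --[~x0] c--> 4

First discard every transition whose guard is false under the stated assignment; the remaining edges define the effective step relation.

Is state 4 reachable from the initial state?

Guard filter leaves 14 enabled edge(s).
depth 0: {0}
depth 1: {2}  total {0,2}
depth 2: {5,6}  total {0,2,5,6}
depth 3: {3,7}  total {0,2,3,5,6,7}
depth 4: {1,8}  total {0,1,2,3,5,6,7,8}
R = {0,1,2,3,5,6,7,8}

Answer: UNREACHABLE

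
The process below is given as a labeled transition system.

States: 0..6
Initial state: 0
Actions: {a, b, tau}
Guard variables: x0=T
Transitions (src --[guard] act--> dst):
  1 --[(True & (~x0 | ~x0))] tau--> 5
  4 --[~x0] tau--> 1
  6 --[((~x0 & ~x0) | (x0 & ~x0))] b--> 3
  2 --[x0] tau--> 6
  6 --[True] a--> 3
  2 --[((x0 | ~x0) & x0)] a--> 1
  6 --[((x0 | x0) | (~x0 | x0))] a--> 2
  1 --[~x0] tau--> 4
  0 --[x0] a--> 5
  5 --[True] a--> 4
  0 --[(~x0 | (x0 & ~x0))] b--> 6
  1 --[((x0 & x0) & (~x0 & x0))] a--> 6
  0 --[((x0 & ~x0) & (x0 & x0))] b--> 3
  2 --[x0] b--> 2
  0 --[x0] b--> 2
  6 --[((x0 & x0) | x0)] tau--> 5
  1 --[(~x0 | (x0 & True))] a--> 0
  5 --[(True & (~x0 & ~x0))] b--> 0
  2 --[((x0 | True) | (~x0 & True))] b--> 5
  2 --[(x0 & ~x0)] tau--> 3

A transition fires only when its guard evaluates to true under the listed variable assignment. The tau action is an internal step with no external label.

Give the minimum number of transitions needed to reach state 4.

Breadth-first toward 4:
  Layer 0: {0}
  Layer 1: {2,5}
  Layer 2: {1,4,6}
depth(4)=2, e.g. a·a

Answer: 2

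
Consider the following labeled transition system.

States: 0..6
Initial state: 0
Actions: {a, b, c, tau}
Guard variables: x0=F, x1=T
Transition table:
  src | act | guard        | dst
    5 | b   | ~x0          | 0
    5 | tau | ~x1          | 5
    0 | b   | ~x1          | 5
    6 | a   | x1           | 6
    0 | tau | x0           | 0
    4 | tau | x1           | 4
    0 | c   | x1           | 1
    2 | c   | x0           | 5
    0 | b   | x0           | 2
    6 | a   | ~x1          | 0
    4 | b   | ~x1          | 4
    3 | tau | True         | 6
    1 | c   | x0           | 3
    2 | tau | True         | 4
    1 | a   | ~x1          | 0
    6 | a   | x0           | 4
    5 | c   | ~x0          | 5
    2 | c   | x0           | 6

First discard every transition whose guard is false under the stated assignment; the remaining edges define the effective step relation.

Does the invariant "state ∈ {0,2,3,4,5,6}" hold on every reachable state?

Safe = {0,2,3,4,5,6}
Reach set: {0,1}
  0: ok
  1: VIOLATES
reach 1 via c — violates

Answer: INVARIANT VIOLATED at state 1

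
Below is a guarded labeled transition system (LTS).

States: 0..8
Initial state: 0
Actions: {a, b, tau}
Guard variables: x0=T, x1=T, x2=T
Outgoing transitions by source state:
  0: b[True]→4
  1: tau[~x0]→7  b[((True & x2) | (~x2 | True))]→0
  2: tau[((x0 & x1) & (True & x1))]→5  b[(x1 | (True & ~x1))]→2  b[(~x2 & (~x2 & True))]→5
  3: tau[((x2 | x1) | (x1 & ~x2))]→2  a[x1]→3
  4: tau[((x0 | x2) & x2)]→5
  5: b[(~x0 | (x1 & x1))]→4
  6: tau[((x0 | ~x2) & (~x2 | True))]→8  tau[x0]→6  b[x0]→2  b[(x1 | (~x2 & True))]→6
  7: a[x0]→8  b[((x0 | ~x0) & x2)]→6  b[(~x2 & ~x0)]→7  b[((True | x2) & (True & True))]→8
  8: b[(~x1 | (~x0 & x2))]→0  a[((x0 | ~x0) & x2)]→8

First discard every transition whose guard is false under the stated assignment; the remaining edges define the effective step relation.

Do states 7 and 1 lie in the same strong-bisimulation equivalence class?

Answer: NOT BISIMILAR

Working:
Compute ~ classes (split until stable):
  π0 = {{0,1,2,3,4,5,6,7,8}}
  π1 = {{0,1,5},{2,6},{3},{4},{7},{8}}
  π2 = {{0,5},{1},{2},{3},{4},{6},{7},{8}}
Fixed point at round 3; 8 class(es).
class of 7: {7}; class of 1: {1}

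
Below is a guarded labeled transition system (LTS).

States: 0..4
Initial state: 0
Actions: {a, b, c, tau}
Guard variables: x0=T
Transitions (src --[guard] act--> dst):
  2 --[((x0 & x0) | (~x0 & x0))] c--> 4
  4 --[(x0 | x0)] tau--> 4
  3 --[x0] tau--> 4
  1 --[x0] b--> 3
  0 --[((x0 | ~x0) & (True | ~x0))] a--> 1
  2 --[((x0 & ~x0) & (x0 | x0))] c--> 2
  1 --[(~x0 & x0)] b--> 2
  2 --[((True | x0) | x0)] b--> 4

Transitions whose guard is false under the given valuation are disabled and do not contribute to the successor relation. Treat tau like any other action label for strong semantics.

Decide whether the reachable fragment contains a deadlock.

R = {0,1,3,4}
  0: a→1  [1 out]
  1: b→3  [1 out]
  3: tau→4  [1 out]
  4: tau→4  [1 out]

Answer: DEADLOCK-FREE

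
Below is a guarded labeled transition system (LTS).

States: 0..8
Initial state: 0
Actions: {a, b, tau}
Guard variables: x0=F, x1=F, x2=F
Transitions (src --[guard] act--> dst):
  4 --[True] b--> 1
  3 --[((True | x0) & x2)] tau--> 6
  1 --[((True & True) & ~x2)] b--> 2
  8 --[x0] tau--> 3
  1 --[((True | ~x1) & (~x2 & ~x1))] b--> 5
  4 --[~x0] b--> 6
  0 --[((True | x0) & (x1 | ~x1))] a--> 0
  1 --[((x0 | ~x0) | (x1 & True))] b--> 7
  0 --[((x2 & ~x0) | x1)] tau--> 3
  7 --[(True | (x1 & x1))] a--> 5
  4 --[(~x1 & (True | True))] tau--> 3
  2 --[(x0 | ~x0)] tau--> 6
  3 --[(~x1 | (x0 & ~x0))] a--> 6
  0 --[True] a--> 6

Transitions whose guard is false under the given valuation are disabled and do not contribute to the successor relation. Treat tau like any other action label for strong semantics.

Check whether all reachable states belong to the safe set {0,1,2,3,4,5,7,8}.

Answer: INVARIANT VIOLATED at state 6

Trace:
Safe = {0,1,2,3,4,5,7,8}
Reach set: {0,6}
  0: ✓
  6: ✗ unsafe
reach 6 via a — violates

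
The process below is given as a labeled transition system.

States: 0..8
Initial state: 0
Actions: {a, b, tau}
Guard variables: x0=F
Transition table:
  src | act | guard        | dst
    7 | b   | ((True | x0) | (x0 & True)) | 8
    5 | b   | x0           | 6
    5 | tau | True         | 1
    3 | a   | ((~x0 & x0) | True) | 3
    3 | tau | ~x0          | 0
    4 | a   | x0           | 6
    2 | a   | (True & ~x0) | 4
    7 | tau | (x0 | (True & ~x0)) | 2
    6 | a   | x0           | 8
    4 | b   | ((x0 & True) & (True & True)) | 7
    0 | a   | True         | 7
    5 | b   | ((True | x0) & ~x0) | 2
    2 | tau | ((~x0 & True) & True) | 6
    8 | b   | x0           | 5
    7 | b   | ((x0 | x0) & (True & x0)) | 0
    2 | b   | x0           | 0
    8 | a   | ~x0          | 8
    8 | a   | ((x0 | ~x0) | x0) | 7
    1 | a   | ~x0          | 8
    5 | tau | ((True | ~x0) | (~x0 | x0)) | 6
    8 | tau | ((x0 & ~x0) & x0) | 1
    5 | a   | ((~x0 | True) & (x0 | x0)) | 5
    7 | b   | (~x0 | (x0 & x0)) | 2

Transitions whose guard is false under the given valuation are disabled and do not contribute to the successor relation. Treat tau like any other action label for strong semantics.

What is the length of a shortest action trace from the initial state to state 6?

Answer: 3

Analysis:
Layered search for 6:
  L0 = {0}
  L1 = {7}
  L2 = {2,8}
  L3 = {4,6}
first hit 6 at d=3 via a·b·tau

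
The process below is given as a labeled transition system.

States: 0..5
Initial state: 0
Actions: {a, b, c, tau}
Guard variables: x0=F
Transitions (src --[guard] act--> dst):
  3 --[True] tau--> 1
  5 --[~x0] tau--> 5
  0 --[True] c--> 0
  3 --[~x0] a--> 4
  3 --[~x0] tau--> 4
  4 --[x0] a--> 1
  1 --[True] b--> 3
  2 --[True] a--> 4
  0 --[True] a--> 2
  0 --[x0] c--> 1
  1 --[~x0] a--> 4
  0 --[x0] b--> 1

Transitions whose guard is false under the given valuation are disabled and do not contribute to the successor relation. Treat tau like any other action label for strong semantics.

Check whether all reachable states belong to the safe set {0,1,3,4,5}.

Allowed set {0,1,3,4,5}
R = {0,2,4}
  0: safe
  2: VIOLATES
  4: safe
reach 2 via a — violates

Answer: INVARIANT VIOLATED at state 2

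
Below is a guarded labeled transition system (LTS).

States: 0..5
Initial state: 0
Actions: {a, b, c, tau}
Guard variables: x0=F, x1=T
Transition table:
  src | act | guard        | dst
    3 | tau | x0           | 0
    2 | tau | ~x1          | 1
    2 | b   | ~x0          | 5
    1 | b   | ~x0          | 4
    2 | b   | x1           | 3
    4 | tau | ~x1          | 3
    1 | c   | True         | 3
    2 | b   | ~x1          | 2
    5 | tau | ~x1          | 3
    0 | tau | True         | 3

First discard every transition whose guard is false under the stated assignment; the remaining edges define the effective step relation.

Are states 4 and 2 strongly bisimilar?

Answer: NOT BISIMILAR

Working:
Compute ~ classes (split until stable):
  P[0] = {{0,1,2,3,4,5}}
  P[1] = {{0},{1},{2},{3,4,5}}
stable after 2 split(s): 4 block(s)
4∈{3,4,5}, 2∈{2}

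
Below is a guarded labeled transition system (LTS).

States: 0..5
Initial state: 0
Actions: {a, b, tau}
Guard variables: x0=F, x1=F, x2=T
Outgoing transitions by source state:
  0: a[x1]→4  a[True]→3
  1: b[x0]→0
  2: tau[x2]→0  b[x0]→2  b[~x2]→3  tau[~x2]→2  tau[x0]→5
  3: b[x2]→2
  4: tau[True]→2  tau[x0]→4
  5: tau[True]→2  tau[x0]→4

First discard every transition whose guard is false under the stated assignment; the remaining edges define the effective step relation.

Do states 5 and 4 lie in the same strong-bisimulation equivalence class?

Refine partition for ~:
  P[0] = {{0,1,2,3,4,5}}
  P[1] = {{0},{1},{2,4,5},{3}}
  P[2] = {{0},{1},{2},{3},{4,5}}
Fixed point at round 3; 5 class(es).
[5]={4,5}  [4]={4,5}

Answer: BISIMILAR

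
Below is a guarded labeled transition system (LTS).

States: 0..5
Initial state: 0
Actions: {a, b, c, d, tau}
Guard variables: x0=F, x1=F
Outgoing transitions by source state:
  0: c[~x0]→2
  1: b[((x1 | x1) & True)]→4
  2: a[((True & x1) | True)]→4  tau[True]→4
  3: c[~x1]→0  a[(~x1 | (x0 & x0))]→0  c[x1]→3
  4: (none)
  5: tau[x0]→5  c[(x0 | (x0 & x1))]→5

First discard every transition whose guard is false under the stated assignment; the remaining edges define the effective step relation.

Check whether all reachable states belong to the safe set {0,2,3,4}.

Answer: INVARIANT HOLDS

Working:
Allowed set {0,2,3,4}
Reachable = {0,2,4}
  0: ✓
  2: ✓
  4: ✓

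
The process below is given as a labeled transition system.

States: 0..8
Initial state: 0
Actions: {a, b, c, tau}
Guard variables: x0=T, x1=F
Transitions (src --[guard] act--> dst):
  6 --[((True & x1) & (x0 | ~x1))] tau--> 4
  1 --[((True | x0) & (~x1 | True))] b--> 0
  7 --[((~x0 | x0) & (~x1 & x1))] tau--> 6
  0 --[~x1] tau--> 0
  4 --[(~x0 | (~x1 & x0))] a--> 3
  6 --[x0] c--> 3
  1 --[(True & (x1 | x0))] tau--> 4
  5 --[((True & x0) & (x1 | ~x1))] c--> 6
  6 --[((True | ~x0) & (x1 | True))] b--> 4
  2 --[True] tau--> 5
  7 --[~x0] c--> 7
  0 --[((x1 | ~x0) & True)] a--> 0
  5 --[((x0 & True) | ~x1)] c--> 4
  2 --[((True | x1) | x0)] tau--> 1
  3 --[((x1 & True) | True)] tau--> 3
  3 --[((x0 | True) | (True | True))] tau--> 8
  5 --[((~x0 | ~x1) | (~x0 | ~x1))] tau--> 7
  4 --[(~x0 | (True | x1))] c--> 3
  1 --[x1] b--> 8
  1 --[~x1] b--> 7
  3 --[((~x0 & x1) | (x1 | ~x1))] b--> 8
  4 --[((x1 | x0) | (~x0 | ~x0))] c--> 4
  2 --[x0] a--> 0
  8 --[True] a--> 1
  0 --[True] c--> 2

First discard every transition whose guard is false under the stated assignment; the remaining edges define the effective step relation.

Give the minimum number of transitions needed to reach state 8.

BFS to 8:
  Layer 0: {0}
  Layer 1: {2}
  Layer 2: {1,5}
  Layer 3: {4,6,7}
  Layer 4: {3}
  Layer 5: {8}
8 enters at depth 5; path c·tau·tau·a·b

Answer: 5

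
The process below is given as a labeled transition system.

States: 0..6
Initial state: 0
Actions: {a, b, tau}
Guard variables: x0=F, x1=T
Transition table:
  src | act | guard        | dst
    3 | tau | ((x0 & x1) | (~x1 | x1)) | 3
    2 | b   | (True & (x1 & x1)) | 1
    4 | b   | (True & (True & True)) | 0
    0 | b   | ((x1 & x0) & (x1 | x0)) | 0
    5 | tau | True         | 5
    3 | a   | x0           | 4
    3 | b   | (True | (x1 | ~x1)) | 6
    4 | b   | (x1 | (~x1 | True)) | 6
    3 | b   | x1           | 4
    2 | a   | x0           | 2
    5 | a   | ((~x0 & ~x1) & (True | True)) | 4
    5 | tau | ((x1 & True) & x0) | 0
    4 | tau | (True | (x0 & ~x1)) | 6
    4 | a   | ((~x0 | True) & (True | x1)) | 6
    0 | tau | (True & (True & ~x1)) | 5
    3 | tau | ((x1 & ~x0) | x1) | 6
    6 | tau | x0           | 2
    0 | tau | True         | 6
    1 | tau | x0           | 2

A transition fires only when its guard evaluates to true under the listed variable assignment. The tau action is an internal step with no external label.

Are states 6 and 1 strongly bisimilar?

Compute ~ classes (split until stable):
  P[0] = {{0,1,2,3,4,5,6}}
  P[1] = {{0,5},{1,6},{2},{3},{4}}
  P[2] = {{0},{1,6},{2},{3},{4},{5}}
Fixed point at round 3; 6 class(es).
6∈{1,6}, 1∈{1,6}

Answer: BISIMILAR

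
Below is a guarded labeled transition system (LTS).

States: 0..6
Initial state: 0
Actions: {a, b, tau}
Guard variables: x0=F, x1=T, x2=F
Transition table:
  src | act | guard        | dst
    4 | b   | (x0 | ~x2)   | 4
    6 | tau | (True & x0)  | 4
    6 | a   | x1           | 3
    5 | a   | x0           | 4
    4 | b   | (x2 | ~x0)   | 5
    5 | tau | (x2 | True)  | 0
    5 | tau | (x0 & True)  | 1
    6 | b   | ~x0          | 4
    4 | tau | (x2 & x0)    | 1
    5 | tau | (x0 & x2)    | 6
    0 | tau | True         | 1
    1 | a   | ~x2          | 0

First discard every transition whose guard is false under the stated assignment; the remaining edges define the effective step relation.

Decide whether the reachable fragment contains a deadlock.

Answer: DEADLOCK-FREE

Analysis:
R = {0,1}
  0: tau→1  [deg 1]
  1: a→0  [deg 1]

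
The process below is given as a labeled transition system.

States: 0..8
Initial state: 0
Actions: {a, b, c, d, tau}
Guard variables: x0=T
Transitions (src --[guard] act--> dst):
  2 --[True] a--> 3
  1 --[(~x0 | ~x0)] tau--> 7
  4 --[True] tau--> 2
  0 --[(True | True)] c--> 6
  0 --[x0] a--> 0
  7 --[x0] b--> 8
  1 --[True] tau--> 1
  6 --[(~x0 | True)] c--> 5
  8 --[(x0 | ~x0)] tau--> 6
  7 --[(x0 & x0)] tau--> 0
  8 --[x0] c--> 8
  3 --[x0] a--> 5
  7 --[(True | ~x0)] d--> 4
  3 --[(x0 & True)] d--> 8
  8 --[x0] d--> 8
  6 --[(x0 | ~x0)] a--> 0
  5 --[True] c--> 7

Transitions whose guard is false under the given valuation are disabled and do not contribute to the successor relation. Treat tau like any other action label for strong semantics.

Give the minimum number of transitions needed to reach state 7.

Answer: 3

Analysis:
Layered search for 7:
  Layer 0: {0}
  Layer 1: {6}
  Layer 2: {5}
  Layer 3: {7}
7 enters at depth 3; path c·c·c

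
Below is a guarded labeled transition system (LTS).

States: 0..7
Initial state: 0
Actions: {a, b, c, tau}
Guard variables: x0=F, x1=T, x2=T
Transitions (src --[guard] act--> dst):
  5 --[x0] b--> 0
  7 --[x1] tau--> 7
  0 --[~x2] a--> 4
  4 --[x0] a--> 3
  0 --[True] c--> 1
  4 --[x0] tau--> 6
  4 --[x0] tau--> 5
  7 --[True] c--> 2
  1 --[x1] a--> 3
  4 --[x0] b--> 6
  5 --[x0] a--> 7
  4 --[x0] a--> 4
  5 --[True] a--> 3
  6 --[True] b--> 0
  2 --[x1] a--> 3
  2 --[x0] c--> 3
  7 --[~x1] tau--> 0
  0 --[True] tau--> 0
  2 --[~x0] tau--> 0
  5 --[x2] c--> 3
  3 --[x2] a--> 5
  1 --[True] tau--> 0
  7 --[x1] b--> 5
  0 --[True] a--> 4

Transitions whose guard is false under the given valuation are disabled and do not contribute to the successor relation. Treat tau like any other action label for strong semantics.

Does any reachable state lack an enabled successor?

Answer: DEADLOCK at state 4

Trace:
R = {0,1,3,4,5}
  0: a→4  c→1  tau→0  [3 exit(s)]
  1: a→3  tau→0  [2 exit(s)]
  3: a→5  [1 exit(s)]
  4: ∅  [STUCK]
  5: a→3  c→3  [2 exit(s)]
witness 4: a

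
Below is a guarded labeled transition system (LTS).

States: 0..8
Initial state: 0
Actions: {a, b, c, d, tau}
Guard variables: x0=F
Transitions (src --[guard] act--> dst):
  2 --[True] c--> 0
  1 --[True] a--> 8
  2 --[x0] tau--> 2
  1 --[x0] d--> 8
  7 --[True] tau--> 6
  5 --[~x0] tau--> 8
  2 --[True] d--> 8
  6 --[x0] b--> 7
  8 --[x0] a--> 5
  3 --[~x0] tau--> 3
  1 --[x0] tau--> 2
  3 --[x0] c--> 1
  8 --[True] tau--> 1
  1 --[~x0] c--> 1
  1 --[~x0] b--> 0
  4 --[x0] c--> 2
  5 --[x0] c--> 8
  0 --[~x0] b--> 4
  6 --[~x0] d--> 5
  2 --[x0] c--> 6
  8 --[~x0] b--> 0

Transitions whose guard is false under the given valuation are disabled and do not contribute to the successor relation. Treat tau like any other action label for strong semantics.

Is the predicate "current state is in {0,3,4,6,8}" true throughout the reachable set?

Answer: INVARIANT HOLDS

Trace:
Allowed set {0,3,4,6,8}
Reach set: {0,4}
  0: ok
  4: ok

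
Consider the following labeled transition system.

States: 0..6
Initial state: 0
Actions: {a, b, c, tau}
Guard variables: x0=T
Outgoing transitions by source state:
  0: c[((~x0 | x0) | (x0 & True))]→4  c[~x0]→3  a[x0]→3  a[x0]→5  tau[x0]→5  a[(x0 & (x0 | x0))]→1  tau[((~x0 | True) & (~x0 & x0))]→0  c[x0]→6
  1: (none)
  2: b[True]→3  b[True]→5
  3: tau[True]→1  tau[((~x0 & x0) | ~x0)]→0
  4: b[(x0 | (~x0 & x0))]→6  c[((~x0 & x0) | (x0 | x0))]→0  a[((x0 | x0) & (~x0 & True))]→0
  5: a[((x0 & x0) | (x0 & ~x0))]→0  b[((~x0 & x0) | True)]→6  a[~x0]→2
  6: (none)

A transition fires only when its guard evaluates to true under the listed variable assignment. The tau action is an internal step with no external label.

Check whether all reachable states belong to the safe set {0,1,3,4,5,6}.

Answer: INVARIANT HOLDS

Trace:
Inv-set: {0,1,3,4,5,6}
Reachable = {0,1,3,4,5,6}
  0: ✓
  1: ✓
  3: ✓
  4: ✓
  5: ✓
  6: ✓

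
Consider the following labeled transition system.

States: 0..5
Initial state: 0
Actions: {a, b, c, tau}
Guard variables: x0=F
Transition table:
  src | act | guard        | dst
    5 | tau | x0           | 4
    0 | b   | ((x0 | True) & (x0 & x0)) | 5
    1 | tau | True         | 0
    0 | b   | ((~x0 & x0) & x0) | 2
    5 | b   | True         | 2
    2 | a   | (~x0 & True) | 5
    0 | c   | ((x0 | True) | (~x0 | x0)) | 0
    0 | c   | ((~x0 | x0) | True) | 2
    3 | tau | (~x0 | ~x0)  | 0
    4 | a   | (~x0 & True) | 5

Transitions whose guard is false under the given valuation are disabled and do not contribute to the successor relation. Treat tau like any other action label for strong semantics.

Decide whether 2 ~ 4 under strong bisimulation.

Compute ~ classes (split until stable):
  round 0: {{0,1,2,3,4,5}}
  round 1: {{0},{1,3},{2,4},{5}}
4 equivalence class(es) (converged in 2)
[2]={2,4}  [4]={2,4}

Answer: BISIMILAR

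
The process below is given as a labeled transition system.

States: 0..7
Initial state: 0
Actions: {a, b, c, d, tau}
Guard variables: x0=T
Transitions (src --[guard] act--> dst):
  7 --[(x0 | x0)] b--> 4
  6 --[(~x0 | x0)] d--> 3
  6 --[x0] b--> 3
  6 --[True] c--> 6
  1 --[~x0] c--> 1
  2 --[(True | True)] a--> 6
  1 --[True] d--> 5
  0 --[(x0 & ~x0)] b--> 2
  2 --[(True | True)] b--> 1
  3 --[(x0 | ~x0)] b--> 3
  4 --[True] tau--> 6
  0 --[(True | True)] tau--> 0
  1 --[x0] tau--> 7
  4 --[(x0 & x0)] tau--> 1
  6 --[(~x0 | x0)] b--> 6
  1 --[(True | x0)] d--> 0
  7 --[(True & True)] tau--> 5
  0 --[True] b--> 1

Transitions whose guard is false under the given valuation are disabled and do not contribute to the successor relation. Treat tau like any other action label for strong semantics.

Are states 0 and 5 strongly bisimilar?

Compute ~ classes (split until stable):
  π0 = {{0,1,2,3,4,5,6,7}}
  π1 = {{0,7},{1},{2},{3},{4},{5},{6}}
  π2 = {{0},{1},{2},{3},{4},{5},{6},{7}}
stable after 3 split(s): 8 block(s)
[0]={0}  [5]={5}

Answer: NOT BISIMILAR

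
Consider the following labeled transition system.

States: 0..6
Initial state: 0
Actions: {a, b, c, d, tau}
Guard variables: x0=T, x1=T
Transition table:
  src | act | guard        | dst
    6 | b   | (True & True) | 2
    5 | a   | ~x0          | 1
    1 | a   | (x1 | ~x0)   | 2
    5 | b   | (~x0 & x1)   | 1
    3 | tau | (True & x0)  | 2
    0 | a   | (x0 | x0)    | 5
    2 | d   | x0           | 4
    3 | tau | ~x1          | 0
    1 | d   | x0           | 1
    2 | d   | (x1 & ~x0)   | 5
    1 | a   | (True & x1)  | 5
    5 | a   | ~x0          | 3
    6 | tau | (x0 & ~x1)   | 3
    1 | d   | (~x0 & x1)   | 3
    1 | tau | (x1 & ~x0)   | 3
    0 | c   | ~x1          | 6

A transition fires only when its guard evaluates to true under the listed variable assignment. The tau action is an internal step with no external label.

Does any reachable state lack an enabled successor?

Reach set: {0,5}
  0: a→5  [1 exit(s)]
  5: ∅  [no exit]
Path to 5: a

Answer: DEADLOCK at state 5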